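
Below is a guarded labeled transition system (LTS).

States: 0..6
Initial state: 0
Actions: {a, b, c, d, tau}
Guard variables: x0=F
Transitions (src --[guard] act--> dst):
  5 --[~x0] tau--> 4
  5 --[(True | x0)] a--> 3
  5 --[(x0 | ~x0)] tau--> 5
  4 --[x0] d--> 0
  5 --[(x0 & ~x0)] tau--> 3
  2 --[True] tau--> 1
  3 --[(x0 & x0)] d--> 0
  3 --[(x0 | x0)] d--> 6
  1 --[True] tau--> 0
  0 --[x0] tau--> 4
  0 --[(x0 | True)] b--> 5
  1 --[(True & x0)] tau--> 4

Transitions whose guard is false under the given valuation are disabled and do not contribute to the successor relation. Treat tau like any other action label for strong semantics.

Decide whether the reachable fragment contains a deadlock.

Reachable = {0,3,4,5}
  0: b→5  [1 exit(s)]
  3: ∅  [STUCK]
  4: ∅  [STUCK]
  5: a→3  tau→4  tau→5  [3 exit(s)]
Path to 3: b·a

Answer: DEADLOCK at state 3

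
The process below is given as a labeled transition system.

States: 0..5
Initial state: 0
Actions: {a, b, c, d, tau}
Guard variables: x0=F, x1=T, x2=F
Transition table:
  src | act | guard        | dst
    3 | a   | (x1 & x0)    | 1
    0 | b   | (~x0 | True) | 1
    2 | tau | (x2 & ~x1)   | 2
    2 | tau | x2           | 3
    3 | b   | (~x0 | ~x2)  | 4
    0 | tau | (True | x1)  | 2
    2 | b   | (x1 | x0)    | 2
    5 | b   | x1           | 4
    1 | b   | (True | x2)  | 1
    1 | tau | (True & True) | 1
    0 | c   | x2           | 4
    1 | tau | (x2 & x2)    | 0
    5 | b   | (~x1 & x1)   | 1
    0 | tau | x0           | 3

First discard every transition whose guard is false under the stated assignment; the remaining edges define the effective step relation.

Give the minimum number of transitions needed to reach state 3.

Answer: UNREACHABLE

Analysis:
BFS to 3:
  Layer 0: {0}
  Layer 1: {1,2}
3 never appears.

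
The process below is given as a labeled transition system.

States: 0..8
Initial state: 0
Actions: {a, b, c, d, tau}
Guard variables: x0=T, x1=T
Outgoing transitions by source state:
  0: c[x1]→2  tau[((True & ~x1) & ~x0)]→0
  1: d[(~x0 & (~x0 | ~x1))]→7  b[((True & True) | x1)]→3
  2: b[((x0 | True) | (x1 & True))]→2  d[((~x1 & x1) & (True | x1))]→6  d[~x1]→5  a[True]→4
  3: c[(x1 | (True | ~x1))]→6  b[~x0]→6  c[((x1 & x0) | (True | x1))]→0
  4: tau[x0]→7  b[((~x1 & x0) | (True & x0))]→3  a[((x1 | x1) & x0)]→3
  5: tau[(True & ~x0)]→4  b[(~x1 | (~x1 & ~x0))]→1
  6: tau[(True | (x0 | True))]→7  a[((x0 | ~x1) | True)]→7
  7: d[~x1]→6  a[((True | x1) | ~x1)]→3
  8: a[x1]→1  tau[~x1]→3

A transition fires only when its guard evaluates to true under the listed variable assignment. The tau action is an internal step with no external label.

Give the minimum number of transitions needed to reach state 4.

BFS to 4:
  Layer 0: {0}
  Layer 1: {2}
  Layer 2: {4}
first hit 4 at d=2 via c·a

Answer: 2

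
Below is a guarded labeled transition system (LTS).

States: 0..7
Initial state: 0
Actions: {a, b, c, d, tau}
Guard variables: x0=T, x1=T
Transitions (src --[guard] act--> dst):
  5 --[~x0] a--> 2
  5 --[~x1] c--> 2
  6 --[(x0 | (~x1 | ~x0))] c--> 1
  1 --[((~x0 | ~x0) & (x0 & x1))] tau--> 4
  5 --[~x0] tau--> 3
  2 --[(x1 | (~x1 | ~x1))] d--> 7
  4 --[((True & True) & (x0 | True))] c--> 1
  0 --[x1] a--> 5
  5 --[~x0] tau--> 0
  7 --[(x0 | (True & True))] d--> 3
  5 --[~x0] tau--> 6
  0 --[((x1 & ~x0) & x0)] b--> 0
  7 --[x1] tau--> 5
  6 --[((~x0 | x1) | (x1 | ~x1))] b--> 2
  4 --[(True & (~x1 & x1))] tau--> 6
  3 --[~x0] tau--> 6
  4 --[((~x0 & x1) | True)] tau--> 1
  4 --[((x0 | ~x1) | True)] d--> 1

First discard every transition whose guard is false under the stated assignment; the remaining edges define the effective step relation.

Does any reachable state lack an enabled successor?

Answer: DEADLOCK at state 5

Working:
Reach set: {0,5}
  0: a→5  [deg 1]
  5: ∅  [deadlock]
witness 5: a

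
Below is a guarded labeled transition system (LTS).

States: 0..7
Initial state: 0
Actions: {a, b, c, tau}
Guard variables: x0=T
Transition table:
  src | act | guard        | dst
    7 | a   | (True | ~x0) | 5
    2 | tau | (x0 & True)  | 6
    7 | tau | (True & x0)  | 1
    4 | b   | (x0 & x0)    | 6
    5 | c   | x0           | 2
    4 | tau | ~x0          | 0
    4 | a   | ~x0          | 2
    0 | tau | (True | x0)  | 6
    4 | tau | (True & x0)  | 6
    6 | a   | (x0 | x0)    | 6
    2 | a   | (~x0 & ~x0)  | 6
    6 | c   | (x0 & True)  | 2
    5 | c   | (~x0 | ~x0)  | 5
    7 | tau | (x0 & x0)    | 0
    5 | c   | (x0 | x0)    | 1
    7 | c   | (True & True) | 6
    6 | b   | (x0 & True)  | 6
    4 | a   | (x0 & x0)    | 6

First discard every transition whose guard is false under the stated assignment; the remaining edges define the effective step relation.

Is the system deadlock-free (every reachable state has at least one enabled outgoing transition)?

Reachable = {0,2,6}
  0: tau→6  [1 exit(s)]
  2: tau→6  [1 exit(s)]
  6: a→6  b→6  c→2  [3 exit(s)]

Answer: DEADLOCK-FREE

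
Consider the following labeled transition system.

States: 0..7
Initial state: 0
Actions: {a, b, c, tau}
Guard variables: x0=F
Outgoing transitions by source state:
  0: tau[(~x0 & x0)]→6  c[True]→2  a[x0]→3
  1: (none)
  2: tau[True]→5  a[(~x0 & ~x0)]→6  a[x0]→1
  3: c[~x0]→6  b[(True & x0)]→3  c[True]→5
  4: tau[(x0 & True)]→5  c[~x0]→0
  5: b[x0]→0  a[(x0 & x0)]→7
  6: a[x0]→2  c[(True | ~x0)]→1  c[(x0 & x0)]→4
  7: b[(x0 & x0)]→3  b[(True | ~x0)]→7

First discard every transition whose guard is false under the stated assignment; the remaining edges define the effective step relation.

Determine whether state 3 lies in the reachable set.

8 transition(s) survive guard evaluation.
depth 0: {0}
depth 1: {2}  now seen {0,2}
depth 2: {5,6}  now seen {0,2,5,6}
depth 3: {1}  now seen {0,1,2,5,6}
R = {0,1,2,5,6}

Answer: UNREACHABLE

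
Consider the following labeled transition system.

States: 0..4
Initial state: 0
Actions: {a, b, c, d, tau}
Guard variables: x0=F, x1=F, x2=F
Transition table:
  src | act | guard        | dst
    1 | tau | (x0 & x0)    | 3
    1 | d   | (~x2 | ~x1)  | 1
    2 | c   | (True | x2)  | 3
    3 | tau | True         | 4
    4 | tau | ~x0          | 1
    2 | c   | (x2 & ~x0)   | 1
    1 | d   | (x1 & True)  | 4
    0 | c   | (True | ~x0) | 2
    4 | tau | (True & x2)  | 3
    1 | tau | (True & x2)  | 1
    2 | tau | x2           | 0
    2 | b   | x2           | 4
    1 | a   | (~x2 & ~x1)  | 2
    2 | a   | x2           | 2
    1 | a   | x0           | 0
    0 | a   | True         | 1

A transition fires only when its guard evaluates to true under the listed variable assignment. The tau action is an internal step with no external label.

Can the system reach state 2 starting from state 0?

Guard filter leaves 7 enabled edge(s).
L0 = {0}
L1 = {1,2}  cumulative {0,1,2}
L2 = {3}  cumulative {0,1,2,3}
L3 = {4}  cumulative {0,1,2,3,4}
Reach set: {0,1,2,3,4}
Path to 2: c

Answer: REACHABLE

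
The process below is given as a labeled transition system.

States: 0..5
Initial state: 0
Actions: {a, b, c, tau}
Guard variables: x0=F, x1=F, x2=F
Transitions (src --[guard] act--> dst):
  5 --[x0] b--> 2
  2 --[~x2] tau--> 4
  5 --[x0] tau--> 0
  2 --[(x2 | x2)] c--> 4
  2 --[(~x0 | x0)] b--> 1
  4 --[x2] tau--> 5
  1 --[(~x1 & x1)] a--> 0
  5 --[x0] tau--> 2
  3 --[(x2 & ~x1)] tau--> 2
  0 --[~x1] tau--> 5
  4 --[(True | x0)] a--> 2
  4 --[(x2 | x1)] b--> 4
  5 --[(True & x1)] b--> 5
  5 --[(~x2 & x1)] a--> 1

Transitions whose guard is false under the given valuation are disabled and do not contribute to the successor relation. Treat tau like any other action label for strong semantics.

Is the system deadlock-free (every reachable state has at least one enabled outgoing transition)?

Answer: DEADLOCK at state 5

Working:
R = {0,5}
  0: tau→5  [deg 1]
  5: ∅  [STUCK]
trace reaching 5: tau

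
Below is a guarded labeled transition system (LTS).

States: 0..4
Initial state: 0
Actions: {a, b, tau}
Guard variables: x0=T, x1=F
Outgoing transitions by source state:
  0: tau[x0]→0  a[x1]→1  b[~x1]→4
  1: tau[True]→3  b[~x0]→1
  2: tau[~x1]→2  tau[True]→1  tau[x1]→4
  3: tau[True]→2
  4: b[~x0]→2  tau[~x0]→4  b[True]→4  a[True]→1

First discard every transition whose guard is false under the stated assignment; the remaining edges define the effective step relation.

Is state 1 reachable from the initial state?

Answer: REACHABLE

Working:
Guard filter leaves 8 enabled edge(s).
L0 = {0}
L1 = {4}  now seen {0,4}
L2 = {1}  now seen {0,1,4}
L3 = {3}  now seen {0,1,3,4}
L4 = {2}  now seen {0,1,2,3,4}
Reachable = {0,1,2,3,4}
trace reaching 1: b·a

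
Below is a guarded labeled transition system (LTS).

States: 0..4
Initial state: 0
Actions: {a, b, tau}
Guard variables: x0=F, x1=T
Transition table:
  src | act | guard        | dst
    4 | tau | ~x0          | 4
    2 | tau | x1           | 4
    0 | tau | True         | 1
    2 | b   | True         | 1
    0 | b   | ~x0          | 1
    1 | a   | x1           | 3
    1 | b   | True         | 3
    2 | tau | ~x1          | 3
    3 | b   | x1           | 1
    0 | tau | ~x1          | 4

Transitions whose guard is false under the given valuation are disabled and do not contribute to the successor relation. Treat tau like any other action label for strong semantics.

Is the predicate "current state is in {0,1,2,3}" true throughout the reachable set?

Allowed set {0,1,2,3}
R = {0,1,3}
  0: safe
  1: safe
  3: safe

Answer: INVARIANT HOLDS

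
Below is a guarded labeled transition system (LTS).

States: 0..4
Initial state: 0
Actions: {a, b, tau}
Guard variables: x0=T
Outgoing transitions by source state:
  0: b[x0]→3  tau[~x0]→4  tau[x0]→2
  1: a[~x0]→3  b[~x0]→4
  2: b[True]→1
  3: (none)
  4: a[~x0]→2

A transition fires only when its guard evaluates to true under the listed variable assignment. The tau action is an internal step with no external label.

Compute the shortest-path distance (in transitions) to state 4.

Answer: UNREACHABLE

Trace:
Layered search for 4:
  L0 = {0}
  L1 = {2,3}
  L2 = {1}
4 never appears.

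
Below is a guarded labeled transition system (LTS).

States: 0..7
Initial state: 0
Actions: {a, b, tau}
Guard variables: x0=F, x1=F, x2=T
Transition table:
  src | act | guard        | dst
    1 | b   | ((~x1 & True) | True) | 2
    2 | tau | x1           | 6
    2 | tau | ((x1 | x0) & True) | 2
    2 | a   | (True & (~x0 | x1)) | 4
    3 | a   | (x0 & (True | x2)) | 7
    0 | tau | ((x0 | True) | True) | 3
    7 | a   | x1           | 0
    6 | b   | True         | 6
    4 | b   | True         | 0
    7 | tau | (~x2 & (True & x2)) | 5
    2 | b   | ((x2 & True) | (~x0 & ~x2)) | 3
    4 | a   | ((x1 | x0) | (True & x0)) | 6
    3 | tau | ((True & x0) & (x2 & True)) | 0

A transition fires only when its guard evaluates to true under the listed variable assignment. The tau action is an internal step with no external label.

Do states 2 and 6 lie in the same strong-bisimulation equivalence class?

Answer: NOT BISIMILAR

Trace:
Bisimulation quotient by refinement:
  round 0: {{0,1,2,3,4,5,6,7}}
  round 1: {{0},{1,4,6},{2},{3,5,7}}
  round 2: {{0},{1},{2},{3,5,7},{4},{6}}
Fixed point at round 3; 6 class(es).
2∈{2}, 6∈{6}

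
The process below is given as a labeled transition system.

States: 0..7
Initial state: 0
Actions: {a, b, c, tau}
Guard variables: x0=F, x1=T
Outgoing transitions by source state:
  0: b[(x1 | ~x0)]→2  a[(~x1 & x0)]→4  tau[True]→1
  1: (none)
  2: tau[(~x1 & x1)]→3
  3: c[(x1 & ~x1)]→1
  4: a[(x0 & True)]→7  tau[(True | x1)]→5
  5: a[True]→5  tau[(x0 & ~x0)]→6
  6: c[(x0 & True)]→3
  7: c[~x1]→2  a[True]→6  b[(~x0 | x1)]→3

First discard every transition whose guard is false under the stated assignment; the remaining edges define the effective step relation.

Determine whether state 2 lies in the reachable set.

After dropping false guards: 6 live edges.
Layer 0: {0}
Layer 1: {1,2}  now seen {0,1,2}
Reachable = {0,1,2}
Path to 2: b

Answer: REACHABLE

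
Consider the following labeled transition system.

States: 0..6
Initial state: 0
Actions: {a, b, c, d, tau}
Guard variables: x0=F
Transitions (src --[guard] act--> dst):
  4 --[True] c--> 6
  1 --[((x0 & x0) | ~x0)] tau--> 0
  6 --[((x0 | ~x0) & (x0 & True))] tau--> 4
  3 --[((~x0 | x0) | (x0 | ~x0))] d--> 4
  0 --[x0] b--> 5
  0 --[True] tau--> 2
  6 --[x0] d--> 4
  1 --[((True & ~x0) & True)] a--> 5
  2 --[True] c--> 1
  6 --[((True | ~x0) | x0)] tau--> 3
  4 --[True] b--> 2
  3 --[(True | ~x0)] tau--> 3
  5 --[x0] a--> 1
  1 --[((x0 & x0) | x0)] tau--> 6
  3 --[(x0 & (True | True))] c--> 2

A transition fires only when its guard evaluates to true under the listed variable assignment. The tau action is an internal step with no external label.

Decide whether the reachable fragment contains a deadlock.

R = {0,1,2,5}
  0: tau→2  [deg 1]
  1: a→5  tau→0  [deg 2]
  2: c→1  [deg 1]
  5: ∅  [no exit]
trace reaching 5: tau·c·a

Answer: DEADLOCK at state 5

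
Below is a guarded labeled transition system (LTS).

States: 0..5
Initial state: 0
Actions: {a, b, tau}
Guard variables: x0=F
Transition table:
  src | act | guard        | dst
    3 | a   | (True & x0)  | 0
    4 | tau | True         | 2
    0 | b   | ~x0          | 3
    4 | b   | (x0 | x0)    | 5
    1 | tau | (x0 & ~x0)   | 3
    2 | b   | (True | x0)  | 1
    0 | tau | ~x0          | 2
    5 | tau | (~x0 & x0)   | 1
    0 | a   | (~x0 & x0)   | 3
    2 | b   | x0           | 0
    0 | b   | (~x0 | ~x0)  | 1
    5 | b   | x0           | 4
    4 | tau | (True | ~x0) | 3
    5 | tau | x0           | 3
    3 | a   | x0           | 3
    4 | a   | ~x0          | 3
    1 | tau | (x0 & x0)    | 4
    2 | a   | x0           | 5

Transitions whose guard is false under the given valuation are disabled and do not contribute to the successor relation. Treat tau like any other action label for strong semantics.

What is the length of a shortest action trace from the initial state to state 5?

Answer: UNREACHABLE

Working:
Layered search for 5:
  Layer 0: {0}
  Layer 1: {1,2,3}
5 never appears.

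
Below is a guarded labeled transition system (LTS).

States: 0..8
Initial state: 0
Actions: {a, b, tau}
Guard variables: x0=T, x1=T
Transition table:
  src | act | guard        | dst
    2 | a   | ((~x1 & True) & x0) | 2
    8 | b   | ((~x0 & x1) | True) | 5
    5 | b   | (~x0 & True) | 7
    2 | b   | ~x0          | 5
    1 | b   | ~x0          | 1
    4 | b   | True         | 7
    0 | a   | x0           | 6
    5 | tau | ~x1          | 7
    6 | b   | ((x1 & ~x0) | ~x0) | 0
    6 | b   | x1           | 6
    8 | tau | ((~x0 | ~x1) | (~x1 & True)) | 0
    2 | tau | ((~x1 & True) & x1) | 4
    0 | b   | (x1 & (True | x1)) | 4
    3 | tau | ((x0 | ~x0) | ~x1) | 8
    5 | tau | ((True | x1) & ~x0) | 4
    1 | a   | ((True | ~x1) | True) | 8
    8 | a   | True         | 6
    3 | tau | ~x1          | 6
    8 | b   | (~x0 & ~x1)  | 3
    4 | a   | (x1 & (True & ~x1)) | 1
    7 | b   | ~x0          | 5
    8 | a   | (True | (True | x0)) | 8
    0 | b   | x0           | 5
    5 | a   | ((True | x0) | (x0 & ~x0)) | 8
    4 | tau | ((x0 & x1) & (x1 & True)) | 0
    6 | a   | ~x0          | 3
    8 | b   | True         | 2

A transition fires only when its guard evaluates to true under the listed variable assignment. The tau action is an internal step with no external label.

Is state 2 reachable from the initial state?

13 transition(s) survive guard evaluation.
L0 = {0}
L1 = {4,5,6}  total {0,4,5,6}
L2 = {7,8}  total {0,4,5,6,7,8}
L3 = {2}  total {0,2,4,5,6,7,8}
Reachable = {0,2,4,5,6,7,8}
Path to 2: b·a·b

Answer: REACHABLE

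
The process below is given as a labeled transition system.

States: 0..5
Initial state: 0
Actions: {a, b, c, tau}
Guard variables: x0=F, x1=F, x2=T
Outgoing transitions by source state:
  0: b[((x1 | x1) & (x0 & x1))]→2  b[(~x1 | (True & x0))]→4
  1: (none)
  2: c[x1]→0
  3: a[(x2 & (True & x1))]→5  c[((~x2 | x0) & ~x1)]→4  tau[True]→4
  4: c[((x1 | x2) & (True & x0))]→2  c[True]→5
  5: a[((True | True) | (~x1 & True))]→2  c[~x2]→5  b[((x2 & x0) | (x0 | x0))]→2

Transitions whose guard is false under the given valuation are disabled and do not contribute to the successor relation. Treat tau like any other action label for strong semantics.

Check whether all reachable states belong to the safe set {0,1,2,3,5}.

Answer: INVARIANT VIOLATED at state 4

Trace:
Allowed set {0,1,2,3,5}
Reach set: {0,2,4,5}
  0: ok
  2: ok
  4: outside
  5: ok
witness against invariant: b → 4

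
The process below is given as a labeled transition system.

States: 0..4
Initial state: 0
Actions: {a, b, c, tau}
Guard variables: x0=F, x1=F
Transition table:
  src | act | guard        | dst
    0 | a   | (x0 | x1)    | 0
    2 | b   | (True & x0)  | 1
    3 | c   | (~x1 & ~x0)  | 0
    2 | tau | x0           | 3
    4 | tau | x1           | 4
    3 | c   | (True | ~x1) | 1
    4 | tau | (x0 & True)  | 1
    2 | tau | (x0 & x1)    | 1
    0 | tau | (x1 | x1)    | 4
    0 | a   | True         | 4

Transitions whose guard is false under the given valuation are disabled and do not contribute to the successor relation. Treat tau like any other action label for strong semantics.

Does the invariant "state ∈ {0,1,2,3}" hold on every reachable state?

Inv-set: {0,1,2,3}
R = {0,4}
  0: safe
  4: outside
reach 4 via a — violates

Answer: INVARIANT VIOLATED at state 4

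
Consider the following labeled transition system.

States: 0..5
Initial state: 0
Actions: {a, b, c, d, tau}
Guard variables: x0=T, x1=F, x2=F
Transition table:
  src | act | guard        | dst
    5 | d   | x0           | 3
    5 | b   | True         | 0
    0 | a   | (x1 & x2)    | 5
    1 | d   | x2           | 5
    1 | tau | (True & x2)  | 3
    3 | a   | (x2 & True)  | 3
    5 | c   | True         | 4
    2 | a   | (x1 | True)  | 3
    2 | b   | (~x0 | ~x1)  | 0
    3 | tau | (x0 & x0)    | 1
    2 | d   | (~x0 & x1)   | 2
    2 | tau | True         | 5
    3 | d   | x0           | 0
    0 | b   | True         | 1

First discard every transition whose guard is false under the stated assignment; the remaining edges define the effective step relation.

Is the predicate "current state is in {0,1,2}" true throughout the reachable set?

Safe = {0,1,2}
Reach set: {0,1}
  0: safe
  1: safe

Answer: INVARIANT HOLDS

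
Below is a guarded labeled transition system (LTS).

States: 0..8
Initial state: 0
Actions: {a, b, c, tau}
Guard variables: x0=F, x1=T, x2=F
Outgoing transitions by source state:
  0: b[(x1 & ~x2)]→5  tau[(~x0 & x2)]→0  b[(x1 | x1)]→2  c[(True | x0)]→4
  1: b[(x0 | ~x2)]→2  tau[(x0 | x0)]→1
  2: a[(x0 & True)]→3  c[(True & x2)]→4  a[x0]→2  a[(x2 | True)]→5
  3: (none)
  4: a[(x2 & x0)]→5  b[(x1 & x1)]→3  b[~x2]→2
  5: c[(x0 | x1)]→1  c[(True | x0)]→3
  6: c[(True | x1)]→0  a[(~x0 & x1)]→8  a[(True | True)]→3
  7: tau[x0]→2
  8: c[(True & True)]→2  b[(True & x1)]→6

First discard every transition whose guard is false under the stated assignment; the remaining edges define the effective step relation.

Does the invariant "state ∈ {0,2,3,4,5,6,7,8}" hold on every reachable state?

Answer: INVARIANT VIOLATED at state 1

Analysis:
Allowed set {0,2,3,4,5,6,7,8}
R = {0,1,2,3,4,5}
  0: ok
  1: outside
  2: ok
  3: ok
  4: ok
  5: ok
counterexample path to 1: b·c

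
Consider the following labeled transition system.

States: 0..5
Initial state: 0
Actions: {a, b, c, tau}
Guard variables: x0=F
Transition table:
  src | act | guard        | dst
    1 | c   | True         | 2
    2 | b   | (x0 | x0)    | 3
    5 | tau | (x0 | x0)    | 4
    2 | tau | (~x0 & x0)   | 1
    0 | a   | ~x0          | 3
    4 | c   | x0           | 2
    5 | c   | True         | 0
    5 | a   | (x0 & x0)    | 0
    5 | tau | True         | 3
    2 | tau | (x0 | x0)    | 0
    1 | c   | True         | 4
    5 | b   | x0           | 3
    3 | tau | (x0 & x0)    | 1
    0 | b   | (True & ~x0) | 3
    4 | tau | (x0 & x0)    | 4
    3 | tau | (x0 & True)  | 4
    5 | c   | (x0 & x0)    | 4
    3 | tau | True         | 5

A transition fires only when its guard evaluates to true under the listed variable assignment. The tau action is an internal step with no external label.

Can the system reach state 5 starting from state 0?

After dropping false guards: 7 live edges.
depth 0: {0}
depth 1: {3}  now seen {0,3}
depth 2: {5}  now seen {0,3,5}
Reachable = {0,3,5}
witness 5: a·tau

Answer: REACHABLE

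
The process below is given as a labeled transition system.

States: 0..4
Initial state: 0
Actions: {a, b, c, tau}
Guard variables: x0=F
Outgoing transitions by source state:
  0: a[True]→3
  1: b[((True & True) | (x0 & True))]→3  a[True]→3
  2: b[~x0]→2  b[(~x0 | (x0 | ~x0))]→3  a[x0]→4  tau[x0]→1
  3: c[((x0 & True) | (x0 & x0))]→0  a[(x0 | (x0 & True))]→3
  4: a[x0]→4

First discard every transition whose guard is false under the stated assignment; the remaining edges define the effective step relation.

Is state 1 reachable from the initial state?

After dropping false guards: 5 live edges.
Layer 0: {0}
Layer 1: {3}  total {0,3}
R = {0,3}

Answer: UNREACHABLE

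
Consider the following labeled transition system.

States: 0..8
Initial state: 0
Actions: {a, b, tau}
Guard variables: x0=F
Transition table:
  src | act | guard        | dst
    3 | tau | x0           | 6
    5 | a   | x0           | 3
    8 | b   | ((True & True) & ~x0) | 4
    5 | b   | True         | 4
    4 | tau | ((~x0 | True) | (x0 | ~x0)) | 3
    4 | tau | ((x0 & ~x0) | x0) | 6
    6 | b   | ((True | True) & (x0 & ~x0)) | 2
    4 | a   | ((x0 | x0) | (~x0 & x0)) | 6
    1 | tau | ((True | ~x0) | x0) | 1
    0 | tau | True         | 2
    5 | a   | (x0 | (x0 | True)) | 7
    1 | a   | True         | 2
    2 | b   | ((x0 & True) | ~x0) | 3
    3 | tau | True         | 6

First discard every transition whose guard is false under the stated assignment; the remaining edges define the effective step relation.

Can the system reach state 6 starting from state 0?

Answer: REACHABLE

Trace:
Guard filter leaves 9 enabled edge(s).
depth 0: {0}
depth 1: {2}  total {0,2}
depth 2: {3}  total {0,2,3}
depth 3: {6}  total {0,2,3,6}
R = {0,2,3,6}
Path to 6: tau·b·tau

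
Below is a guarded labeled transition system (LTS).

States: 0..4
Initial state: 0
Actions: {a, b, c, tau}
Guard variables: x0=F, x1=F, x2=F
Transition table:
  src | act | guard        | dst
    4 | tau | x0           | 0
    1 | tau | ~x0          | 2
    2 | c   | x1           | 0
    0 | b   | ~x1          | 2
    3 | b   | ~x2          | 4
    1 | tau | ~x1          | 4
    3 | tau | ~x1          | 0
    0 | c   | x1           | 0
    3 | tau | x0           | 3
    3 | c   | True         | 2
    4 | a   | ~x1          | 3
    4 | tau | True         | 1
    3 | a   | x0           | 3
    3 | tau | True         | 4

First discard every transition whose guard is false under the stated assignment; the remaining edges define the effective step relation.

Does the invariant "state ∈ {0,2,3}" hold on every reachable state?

Answer: INVARIANT HOLDS

Analysis:
Safe = {0,2,3}
Reachable = {0,2}
  0: safe
  2: safe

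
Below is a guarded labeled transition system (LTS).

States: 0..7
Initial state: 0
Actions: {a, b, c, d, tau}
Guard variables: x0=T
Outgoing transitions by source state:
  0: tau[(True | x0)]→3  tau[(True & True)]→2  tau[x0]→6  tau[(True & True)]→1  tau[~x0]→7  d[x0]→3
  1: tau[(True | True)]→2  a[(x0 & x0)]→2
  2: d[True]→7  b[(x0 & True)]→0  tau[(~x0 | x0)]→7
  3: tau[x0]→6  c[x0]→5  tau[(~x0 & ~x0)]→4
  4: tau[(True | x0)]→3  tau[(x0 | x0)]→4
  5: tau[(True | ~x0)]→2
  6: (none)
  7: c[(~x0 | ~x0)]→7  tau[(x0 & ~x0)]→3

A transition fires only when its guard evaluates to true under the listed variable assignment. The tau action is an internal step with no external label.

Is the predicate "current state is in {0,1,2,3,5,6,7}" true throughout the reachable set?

Answer: INVARIANT HOLDS

Working:
Inv-set: {0,1,2,3,5,6,7}
R = {0,1,2,3,5,6,7}
  0: safe
  1: safe
  2: safe
  3: safe
  5: safe
  6: safe
  7: safe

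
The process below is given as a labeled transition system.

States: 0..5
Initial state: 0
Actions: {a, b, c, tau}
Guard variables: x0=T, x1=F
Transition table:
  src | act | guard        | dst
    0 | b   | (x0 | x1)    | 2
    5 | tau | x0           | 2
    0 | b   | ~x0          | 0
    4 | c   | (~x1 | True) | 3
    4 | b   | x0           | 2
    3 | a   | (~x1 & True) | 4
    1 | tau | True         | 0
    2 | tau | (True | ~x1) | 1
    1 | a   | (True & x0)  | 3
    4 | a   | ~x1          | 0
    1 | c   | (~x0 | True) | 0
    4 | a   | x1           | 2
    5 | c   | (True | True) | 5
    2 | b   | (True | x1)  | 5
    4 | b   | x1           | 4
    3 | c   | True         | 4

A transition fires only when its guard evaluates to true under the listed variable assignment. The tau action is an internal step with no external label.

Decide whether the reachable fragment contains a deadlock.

Answer: DEADLOCK-FREE

Trace:
Reachable = {0,1,2,3,4,5}
  0: b→2  [deg 1]
  1: a→3  c→0  tau→0  [deg 3]
  2: b→5  tau→1  [deg 2]
  3: a→4  c→4  [deg 2]
  4: a→0  b→2  c→3  [deg 3]
  5: c→5  tau→2  [deg 2]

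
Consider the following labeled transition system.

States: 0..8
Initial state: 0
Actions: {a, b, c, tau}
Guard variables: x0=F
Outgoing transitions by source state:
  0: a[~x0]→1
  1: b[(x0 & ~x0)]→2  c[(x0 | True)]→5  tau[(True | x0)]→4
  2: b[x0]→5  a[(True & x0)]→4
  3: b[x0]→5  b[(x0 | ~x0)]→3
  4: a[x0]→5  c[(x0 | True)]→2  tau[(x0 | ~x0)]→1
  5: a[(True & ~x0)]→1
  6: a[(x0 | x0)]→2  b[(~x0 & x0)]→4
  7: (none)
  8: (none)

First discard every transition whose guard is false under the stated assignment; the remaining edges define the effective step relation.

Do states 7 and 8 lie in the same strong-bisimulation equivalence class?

Compute ~ classes (split until stable):
  π0 = {{0,1,2,3,4,5,6,7,8}}
  π1 = {{0,5},{1,4},{2,6,7,8},{3}}
  π2 = {{0,5},{1},{2,6,7,8},{3},{4}}
5 equivalence class(es) (converged in 3)
class of 7: {2,6,7,8}; class of 8: {2,6,7,8}

Answer: BISIMILAR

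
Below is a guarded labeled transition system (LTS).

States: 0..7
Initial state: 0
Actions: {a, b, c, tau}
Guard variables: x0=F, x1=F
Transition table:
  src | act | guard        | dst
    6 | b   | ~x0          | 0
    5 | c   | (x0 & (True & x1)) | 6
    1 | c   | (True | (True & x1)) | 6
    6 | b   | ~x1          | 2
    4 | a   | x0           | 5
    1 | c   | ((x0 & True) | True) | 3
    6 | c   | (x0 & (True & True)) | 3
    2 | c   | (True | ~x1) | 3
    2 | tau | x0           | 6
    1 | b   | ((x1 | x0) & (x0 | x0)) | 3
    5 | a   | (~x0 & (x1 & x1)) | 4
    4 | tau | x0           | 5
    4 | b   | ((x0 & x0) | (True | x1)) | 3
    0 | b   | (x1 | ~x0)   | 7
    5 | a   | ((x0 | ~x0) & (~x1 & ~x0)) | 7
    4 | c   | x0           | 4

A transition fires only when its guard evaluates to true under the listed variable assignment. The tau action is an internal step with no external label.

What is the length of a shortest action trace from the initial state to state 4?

Answer: UNREACHABLE

Trace:
Layered search for 4:
  L0 = {0}
  L1 = {7}
4 never appears.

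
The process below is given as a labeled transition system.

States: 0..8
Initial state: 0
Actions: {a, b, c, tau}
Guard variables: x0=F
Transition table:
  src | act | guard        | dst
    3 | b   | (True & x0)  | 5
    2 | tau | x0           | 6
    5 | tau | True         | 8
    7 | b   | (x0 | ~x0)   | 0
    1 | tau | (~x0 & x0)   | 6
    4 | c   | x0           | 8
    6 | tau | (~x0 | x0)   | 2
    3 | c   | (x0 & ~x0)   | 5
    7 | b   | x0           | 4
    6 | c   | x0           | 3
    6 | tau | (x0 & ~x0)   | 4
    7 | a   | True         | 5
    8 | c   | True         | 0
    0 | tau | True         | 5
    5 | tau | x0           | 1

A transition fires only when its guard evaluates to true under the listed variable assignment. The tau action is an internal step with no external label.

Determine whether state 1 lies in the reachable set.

6 transition(s) survive guard evaluation.
Layer 0: {0}
Layer 1: {5}  total {0,5}
Layer 2: {8}  total {0,5,8}
R = {0,5,8}

Answer: UNREACHABLE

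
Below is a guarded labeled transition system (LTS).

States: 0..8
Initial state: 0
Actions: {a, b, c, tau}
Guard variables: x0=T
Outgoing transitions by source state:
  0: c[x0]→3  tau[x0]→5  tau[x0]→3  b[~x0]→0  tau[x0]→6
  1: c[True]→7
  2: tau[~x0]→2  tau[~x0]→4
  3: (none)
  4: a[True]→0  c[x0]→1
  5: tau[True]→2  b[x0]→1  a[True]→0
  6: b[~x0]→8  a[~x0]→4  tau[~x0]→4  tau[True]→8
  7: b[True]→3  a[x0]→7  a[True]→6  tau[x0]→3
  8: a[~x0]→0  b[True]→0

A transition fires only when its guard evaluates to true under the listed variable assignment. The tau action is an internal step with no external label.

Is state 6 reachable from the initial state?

Answer: REACHABLE

Analysis:
16 transition(s) survive guard evaluation.
L0 = {0}
L1 = {3,5,6}  cumulative {0,3,5,6}
L2 = {1,2,8}  cumulative {0,1,2,3,5,6,8}
L3 = {7}  cumulative {0,1,2,3,5,6,7,8}
Reach set: {0,1,2,3,5,6,7,8}
witness 6: tau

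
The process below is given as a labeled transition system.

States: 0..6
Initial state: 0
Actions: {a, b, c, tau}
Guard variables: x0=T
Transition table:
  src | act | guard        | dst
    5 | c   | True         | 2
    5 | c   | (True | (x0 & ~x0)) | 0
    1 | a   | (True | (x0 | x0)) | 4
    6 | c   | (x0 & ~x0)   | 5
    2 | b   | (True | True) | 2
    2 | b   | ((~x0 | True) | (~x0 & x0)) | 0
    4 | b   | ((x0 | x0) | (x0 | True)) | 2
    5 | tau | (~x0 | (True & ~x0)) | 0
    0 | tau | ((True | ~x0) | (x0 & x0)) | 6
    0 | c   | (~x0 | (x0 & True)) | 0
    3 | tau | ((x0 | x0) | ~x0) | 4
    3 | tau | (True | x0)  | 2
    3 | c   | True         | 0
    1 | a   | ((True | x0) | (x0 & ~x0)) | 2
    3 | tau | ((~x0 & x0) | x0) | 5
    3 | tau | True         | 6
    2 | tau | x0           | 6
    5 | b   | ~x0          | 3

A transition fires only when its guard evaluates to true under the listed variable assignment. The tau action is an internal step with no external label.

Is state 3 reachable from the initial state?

Answer: UNREACHABLE

Working:
15 transition(s) survive guard evaluation.
depth 0: {0}
depth 1: {6}  cumulative {0,6}
R = {0,6}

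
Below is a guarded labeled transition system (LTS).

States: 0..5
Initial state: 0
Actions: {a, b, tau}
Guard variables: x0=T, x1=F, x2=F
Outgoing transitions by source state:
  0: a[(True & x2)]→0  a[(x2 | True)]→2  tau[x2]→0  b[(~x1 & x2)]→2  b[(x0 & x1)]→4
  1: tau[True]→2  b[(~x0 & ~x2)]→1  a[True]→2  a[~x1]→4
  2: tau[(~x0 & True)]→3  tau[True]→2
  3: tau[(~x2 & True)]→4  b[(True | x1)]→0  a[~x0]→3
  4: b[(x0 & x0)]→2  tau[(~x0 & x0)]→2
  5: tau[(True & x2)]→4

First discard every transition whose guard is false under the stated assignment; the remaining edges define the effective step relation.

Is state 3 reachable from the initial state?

Answer: UNREACHABLE

Working:
After dropping false guards: 8 live edges.
Layer 0: {0}
Layer 1: {2}  total {0,2}
Reachable = {0,2}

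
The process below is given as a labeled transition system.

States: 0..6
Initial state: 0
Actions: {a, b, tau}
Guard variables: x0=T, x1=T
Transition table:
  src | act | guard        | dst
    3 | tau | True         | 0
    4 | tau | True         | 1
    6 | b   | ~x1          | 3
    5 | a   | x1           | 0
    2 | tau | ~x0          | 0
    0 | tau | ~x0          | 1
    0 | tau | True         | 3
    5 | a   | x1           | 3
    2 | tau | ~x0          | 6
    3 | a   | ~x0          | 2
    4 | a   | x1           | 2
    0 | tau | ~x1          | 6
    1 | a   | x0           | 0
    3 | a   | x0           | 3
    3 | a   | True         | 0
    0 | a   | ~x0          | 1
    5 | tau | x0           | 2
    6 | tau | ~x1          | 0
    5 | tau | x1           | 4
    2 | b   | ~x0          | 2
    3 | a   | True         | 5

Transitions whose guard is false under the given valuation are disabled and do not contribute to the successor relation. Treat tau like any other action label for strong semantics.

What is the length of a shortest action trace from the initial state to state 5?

Answer: 2

Analysis:
Layered search for 5:
  Layer 0: {0}
  Layer 1: {3}
  Layer 2: {5}
5 enters at depth 2; path tau·a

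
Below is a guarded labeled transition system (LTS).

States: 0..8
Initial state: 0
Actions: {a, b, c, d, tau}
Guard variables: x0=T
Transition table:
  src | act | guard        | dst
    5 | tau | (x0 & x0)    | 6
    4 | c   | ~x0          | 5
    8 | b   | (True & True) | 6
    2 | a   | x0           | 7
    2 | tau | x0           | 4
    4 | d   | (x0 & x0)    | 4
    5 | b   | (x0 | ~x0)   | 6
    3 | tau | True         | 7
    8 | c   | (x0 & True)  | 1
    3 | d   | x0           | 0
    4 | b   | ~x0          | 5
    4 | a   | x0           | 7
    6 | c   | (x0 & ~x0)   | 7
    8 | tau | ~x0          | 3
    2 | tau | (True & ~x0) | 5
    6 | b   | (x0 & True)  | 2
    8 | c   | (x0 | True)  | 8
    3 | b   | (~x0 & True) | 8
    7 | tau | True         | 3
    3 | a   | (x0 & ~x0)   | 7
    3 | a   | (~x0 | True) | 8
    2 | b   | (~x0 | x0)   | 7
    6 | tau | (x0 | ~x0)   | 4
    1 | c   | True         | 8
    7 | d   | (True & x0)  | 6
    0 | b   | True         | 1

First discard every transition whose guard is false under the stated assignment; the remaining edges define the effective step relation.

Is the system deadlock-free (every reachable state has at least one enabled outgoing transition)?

Answer: DEADLOCK-FREE

Working:
R = {0,1,2,3,4,6,7,8}
  0: b→1  [deg 1]
  1: c→8  [deg 1]
  2: a→7  b→7  tau→4  [deg 3]
  3: a→8  d→0  tau→7  [deg 3]
  4: a→7  d→4  [deg 2]
  6: b→2  tau→4  [deg 2]
  7: d→6  tau→3  [deg 2]
  8: b→6  c→1  c→8  [deg 3]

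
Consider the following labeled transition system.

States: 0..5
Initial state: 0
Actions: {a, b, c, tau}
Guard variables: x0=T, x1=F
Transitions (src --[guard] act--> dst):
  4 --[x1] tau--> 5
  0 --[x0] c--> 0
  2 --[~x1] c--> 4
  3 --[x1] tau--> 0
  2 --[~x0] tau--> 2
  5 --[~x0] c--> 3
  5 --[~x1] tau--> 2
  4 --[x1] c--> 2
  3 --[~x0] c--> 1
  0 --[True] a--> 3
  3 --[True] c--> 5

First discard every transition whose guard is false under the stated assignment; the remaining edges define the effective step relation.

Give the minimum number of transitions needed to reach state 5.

Breadth-first toward 5:
  depth 0: {0}
  depth 1: {3}
  depth 2: {5}
depth(5)=2, e.g. a·c

Answer: 2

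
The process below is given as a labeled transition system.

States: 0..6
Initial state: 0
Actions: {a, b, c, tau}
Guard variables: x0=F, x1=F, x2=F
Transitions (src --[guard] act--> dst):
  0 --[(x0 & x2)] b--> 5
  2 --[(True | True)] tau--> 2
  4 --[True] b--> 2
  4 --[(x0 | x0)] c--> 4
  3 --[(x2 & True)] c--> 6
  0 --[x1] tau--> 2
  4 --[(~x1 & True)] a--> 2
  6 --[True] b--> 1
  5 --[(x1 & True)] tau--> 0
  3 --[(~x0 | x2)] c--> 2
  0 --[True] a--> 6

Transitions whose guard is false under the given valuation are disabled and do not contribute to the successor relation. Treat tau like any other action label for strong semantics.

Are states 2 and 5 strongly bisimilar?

Refine partition for ~:
  round 0: {{0,1,2,3,4,5,6}}
  round 1: {{0},{1,5},{2},{3},{4},{6}}
Fixed point at round 2; 6 class(es).
[2]={2}  [5]={1,5}

Answer: NOT BISIMILAR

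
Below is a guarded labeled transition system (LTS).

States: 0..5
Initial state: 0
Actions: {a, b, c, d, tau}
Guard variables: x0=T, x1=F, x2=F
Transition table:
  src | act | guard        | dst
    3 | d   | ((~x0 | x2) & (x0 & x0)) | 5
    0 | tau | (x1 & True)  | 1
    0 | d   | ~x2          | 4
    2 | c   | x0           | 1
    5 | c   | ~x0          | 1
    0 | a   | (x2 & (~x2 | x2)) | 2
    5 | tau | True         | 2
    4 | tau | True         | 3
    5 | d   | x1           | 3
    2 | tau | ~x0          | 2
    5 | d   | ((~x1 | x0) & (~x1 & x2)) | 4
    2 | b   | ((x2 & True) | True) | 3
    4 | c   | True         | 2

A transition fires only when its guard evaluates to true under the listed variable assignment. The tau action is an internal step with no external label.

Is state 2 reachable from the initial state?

Answer: REACHABLE

Trace:
After dropping false guards: 6 live edges.
L0 = {0}
L1 = {4}  now seen {0,4}
L2 = {2,3}  now seen {0,2,3,4}
L3 = {1}  now seen {0,1,2,3,4}
Reach set: {0,1,2,3,4}
Path to 2: d·c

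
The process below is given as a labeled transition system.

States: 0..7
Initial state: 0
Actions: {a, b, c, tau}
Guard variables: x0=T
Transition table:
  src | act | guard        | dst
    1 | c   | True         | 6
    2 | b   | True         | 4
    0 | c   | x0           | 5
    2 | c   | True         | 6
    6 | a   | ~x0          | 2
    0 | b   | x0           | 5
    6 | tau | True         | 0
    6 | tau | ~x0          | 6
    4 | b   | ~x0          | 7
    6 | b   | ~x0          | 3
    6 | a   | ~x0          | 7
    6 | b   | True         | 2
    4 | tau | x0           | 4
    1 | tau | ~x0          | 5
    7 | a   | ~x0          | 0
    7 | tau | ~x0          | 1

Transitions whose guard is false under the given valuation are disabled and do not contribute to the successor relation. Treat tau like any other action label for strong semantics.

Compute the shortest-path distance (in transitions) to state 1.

Breadth-first toward 1:
  Layer 0: {0}
  Layer 1: {5}
1 never appears.

Answer: UNREACHABLE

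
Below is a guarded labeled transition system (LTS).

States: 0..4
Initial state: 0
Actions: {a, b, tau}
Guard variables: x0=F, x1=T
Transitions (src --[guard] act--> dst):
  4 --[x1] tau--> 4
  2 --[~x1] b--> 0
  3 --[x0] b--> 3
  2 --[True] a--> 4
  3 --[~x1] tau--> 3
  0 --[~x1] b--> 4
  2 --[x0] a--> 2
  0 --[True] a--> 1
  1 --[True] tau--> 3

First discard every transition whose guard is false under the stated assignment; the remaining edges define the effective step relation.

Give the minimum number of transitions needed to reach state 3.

Layered search for 3:
  depth 0: {0}
  depth 1: {1}
  depth 2: {3}
depth(3)=2, e.g. a·tau

Answer: 2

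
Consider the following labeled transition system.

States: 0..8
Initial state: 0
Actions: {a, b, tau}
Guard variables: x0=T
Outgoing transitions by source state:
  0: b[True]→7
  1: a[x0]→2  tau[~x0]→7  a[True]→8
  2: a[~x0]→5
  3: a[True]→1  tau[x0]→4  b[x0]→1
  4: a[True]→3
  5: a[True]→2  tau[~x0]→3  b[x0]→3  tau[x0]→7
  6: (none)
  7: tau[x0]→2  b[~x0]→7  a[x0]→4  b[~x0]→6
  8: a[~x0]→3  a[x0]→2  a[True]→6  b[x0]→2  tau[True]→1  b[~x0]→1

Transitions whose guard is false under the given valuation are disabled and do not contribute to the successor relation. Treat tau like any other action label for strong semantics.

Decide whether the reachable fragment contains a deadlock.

R = {0,1,2,3,4,6,7,8}
  0: b→7  [1 exit(s)]
  1: a→2  a→8  [2 exit(s)]
  2: ∅  [no exit]
  3: a→1  b→1  tau→4  [3 exit(s)]
  4: a→3  [1 exit(s)]
  6: ∅  [no exit]
  7: a→4  tau→2  [2 exit(s)]
  8: a→2  a→6  b→2  tau→1  [4 exit(s)]
witness 2: b·tau

Answer: DEADLOCK at state 2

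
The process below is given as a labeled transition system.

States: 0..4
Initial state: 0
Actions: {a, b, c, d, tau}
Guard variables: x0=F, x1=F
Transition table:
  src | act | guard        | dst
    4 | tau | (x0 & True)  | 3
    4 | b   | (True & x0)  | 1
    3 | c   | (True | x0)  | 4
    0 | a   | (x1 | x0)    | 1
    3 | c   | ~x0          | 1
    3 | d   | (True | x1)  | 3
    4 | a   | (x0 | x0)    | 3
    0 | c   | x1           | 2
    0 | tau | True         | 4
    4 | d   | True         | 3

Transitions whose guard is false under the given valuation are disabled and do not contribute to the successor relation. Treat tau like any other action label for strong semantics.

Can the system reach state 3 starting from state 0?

Guard filter leaves 5 enabled edge(s).
Layer 0: {0}
Layer 1: {4}  cumulative {0,4}
Layer 2: {3}  cumulative {0,3,4}
Layer 3: {1}  cumulative {0,1,3,4}
R = {0,1,3,4}
witness 3: tau·d

Answer: REACHABLE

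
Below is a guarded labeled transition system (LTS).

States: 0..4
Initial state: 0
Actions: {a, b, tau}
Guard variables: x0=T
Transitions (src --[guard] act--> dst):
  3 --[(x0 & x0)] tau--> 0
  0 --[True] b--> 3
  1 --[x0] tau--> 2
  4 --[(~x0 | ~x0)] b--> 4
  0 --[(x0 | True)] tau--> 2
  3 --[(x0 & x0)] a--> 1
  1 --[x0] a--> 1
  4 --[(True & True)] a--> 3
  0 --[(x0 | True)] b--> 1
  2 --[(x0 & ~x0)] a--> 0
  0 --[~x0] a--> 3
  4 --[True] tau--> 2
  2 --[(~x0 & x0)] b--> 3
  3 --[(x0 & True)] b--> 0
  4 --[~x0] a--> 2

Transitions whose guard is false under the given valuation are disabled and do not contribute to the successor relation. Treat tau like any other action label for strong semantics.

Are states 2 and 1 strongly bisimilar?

Answer: NOT BISIMILAR

Trace:
Bisimulation quotient by refinement:
  P[0] = {{0,1,2,3,4}}
  P[1] = {{0},{1,4},{2},{3}}
  P[2] = {{0},{1},{2},{3},{4}}
Fixed point at round 3; 5 class(es).
[2]={2}  [1]={1}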